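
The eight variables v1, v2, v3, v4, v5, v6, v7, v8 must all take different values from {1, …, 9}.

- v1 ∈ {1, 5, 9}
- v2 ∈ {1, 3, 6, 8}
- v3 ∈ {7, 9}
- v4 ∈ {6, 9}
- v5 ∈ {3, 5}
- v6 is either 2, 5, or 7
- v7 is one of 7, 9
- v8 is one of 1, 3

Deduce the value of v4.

Among the 8 variables, 2 fits only v6 (and all 8 values in {1, 2, 3, 5, 6, 7, 8, 9} must be used), so v6 = 2.
Among the 7 still-open variables, 8 fits only v2 (and all 7 values in {1, 3, 5, 6, 7, 8, 9} must be used), so v2 = 8.
The 6 still-open variables together cover exactly {1, 3, 5, 6, 7, 9} — 6 values for 6 variables — and 6 appears only in v4's list, so v4 = 6.

6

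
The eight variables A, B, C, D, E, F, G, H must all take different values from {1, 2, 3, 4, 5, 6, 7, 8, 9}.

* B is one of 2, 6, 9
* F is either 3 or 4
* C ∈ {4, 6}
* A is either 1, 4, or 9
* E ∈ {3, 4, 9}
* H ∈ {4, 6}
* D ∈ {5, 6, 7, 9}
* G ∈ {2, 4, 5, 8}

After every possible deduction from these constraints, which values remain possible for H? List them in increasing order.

4, 6

C and H between them cover only {4, 6} — a naked pair. Remove those values from A, B, D, E, F, G.
F's domain is down to {3}, so F = 3. Remove 3 from E.
E has just one choice, so E = 9. So A, B, D can't be 9.
A must be 1 (only option left).
B's domain is down to {2}, so B = 2. Strike 2 from G.
No further eliminations apply; H can still be any of 4, 6.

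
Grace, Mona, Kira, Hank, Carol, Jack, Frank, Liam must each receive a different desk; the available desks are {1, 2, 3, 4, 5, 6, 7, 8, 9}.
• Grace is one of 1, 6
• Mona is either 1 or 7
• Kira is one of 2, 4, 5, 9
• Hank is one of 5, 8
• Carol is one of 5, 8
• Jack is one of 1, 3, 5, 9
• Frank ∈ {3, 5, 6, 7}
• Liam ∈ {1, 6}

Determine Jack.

The 2 variables Grace and Liam are confined to {1, 6}, which locks those values in; drop them from Mona, Jack, Frank.
That leaves Mona = 7. Strike 7 from Frank.
Hank and Carol between them cover only {5, 8} — a naked pair. Remove those values from Kira, Jack, Frank.
Frank has just one choice, so Frank = 3. Remove 3 from Jack.
So Jack = 9.

9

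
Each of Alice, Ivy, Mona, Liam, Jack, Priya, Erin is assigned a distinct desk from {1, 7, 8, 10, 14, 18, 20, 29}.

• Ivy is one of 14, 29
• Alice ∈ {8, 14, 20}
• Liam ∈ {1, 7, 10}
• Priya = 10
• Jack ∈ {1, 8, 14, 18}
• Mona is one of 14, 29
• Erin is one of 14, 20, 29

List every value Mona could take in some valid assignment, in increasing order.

14, 29

Priya must be 10 (only option left). Eliminate 10 elsewhere: Liam.
Ivy and Mona share exactly the 2 values {14, 29}; by pigeonhole those values go to them, so strike 14, 29 from Alice, Jack, Erin.
Erin must be 20 (only option left). Strike 20 from Alice.
Alice's domain is down to {8}, so Alice = 8. Remove 8 from Jack.
No further eliminations apply; Mona can still be any of 14, 29.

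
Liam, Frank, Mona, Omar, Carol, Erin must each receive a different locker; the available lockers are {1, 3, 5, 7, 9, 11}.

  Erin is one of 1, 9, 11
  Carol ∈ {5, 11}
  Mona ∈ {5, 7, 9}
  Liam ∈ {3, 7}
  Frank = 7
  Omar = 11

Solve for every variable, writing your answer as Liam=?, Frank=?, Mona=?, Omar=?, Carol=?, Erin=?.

Liam=3, Frank=7, Mona=9, Omar=11, Carol=5, Erin=1

Frank's domain is down to {7}, so Frank = 7. Strike 7 from Liam, Mona.
Omar's domain is down to {11}, so Omar = 11. Eliminate 11 elsewhere: Carol, Erin.
That leaves Carol = 5. Strike 5 from Mona.
Liam has just one choice, so Liam = 3.
That leaves Mona = 9. So Erin can't be 9.
That leaves Erin = 1.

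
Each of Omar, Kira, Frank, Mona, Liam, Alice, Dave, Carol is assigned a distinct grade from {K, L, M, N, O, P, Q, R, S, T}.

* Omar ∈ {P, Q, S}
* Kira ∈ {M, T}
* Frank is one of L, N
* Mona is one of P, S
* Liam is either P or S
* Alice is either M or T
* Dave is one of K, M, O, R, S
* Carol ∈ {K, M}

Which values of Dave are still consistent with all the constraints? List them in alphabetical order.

O, R

The 2 variables Kira and Alice are confined to {M, T}, which locks those values in; drop them from Dave, Carol.
That leaves Carol = K. So Dave can't be K.
The 2 variables Mona and Liam are confined to {P, S}, which locks those values in; drop them from Omar, Dave.
That leaves Omar = Q.
No further eliminations apply; Dave can still be any of O, R.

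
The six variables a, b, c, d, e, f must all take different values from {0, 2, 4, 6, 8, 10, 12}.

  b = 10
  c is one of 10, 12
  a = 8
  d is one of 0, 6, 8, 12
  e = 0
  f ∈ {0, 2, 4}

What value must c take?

a must be 8 (only option left). Eliminate 8 elsewhere: d.
b has just one choice, so b = 10. So c can't be 10.
So c = 12.

12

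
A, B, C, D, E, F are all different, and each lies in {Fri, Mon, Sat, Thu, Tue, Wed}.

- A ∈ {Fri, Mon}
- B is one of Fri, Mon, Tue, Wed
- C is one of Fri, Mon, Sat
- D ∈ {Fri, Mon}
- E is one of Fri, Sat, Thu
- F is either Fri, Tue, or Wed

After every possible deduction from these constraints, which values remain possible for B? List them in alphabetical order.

The 6 variables draw from only 6 values {Fri, Mon, Sat, Thu, Tue, Wed}, so each is used; only E can be Thu, hence E = Thu.
Among the 5 still-open variables, Sat fits only C (and all 5 values in {Fri, Mon, Sat, Tue, Wed} must be used), so C = Sat.
A and D between them cover only {Fri, Mon} — a naked pair. Remove those values from B, F.
No further eliminations apply; B can still be any of Tue, Wed.

Tue, Wed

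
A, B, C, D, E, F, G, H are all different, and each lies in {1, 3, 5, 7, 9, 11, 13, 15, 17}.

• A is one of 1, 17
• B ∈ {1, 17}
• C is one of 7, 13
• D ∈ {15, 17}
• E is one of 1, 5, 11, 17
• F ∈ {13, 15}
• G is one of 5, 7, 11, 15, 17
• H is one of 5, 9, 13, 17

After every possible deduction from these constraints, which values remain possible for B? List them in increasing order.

The 8 variables draw from only 8 values {1, 5, 7, 9, 11, 13, 15, 17}, so each is used; only H can be 9, hence H = 9.
The 2 variables A and B are confined to {1, 17}, which locks those values in; drop them from D, E, G.
D has just one choice, so D = 15. Remove 15 from F, G.
F must be 13 (only option left). So C can't be 13.
That leaves C = 7. Eliminate 7 elsewhere: G.
No further eliminations apply; B can still be any of 1, 17.

1, 17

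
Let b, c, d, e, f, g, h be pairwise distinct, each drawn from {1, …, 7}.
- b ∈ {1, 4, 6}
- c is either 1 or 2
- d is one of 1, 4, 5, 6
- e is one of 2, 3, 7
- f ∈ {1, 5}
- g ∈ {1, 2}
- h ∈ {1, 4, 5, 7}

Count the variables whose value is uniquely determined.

3

The 7 variables together cover exactly {1, 2, 3, 4, 5, 6, 7} — 7 values for 7 variables — and 3 appears only in e's list, so e = 3.
Among the 6 still-open variables, 7 fits only h (and all 6 values in {1, 2, 4, 5, 6, 7} must be used), so h = 7.
c and g between them cover only {1, 2} — a naked pair. Remove those values from b, d, f.
f has just one choice, so f = 5. Strike 5 from d.
Determined: e=3, f=5, h=7. The other variables each still have more than one consistent value. That makes 3.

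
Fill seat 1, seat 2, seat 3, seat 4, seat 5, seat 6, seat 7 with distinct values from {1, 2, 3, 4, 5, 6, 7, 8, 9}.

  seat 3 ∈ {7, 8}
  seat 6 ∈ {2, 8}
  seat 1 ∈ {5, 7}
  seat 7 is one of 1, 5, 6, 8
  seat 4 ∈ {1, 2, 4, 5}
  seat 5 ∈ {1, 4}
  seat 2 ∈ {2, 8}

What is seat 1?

5

The 7 variables together cover exactly {1, 2, 4, 5, 6, 7, 8} — 7 values for 7 variables — and 6 appears only in seat 7's list, so seat 7 = 6.
The 2 variables seat 2 and seat 6 are confined to {2, 8}, which locks those values in; drop them from seat 3, seat 4.
seat 3's domain is down to {7}, so seat 3 = 7. So seat 1 can't be 7.
So seat 1 = 5.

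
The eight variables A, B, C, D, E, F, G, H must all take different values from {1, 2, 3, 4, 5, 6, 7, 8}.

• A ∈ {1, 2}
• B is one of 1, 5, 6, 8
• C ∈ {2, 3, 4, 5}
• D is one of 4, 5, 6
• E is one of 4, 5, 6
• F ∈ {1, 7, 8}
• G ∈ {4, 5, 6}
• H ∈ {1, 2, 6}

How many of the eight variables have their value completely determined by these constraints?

3

The 8 variables together cover exactly {1, 2, 3, 4, 5, 6, 7, 8} — 8 values for 8 variables — and 3 appears only in C's list, so C = 3.
The 7 still-open variables draw from only 7 values {1, 2, 4, 5, 6, 7, 8}, so each is used; only F can be 7, hence F = 7.
The 6 still-open variables together cover exactly {1, 2, 4, 5, 6, 8} — 6 values for 6 variables — and 8 appears only in B's list, so B = 8.
D, E, G between them cover only {4, 5, 6} — a naked triple. Remove those values from H.
Determined: B=8, C=3, F=7. The other variables each still have more than one consistent value. That makes 3.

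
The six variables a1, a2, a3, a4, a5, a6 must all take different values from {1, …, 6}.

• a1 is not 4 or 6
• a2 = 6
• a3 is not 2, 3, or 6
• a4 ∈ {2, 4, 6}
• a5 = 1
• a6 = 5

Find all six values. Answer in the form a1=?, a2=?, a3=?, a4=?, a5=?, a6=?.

a1=3, a2=6, a3=4, a4=2, a5=1, a6=5

a2 must be 6 (only option left). Eliminate 6 elsewhere: a4.
a5's domain is down to {1}, so a5 = 1. Strike 1 from a1, a3.
a6's domain is down to {5}, so a6 = 5. So a1, a3 can't be 5.
a3 must be 4 (only option left). Remove 4 from a4.
That leaves a4 = 2. Strike 2 from a1.
a1's domain is down to {3}, so a1 = 3.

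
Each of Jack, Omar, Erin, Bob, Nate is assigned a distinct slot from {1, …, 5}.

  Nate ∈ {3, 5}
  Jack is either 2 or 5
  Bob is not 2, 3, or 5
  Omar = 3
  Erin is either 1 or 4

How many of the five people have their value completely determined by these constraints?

Omar's domain is down to {3}, so Omar = 3. Remove 3 from Nate.
Nate must be 5 (only option left). Strike 5 from Jack.
Jack must be 2 (only option left).
Determined: Jack=2, Omar=3, Nate=5. The other people each still have more than one consistent value. That makes 3.

3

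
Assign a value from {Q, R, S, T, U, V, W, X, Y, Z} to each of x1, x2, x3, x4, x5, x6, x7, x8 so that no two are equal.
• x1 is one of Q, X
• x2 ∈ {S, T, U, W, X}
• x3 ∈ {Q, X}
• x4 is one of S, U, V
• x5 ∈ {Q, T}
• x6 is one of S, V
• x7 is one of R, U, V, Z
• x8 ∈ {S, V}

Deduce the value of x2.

W

x1 and x3 between them cover only {Q, X} — a naked pair. Remove those values from x2, x5.
x5 has just one choice, so x5 = T. Remove T from x2.
The 2 variables x6 and x8 are confined to {S, V}, which locks those values in; drop them from x2, x4, x7.
x4's domain is down to {U}, so x4 = U. Eliminate U elsewhere: x2, x7.
So x2 = W.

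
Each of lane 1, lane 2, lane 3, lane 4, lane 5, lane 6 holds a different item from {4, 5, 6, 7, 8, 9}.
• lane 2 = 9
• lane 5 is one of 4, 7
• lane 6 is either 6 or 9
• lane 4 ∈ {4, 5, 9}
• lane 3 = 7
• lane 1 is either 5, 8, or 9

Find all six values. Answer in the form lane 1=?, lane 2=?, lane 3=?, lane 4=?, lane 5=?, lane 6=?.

lane 1=8, lane 2=9, lane 3=7, lane 4=5, lane 5=4, lane 6=6

lane 2 must be 9 (only option left). Eliminate 9 elsewhere: lane 1, lane 4, lane 6.
lane 3 has just one choice, so lane 3 = 7. So lane 5 can't be 7.
That leaves lane 5 = 4. So lane 4 can't be 4.
That leaves lane 6 = 6.
lane 4 has just one choice, so lane 4 = 5. Eliminate 5 elsewhere: lane 1.
lane 1 has just one choice, so lane 1 = 8.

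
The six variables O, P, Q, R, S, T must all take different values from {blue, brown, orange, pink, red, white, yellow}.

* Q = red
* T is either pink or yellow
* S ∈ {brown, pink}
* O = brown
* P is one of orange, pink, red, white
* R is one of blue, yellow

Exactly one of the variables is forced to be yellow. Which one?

T

O's domain is down to {brown}, so O = brown. Eliminate brown elsewhere: S.
Q has just one choice, so Q = red. Eliminate red elsewhere: P.
S must be pink (only option left). Strike pink from P, T.
So yellow goes to T.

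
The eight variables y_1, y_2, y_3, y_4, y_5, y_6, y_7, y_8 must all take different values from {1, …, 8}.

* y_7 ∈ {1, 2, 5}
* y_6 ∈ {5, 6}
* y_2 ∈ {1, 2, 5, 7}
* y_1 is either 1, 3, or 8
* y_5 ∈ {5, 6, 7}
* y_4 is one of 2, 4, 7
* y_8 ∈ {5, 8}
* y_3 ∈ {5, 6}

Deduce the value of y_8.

The 8 variables together cover exactly {1, 2, 3, 4, 5, 6, 7, 8} — 8 values for 8 variables — and 3 appears only in y_1's list, so y_1 = 3.
The 7 still-open variables draw from only 7 values {1, 2, 4, 5, 6, 7, 8}, so each is used; only y_4 can be 4, hence y_4 = 4.
Among the 6 still-open variables, 8 fits only y_8 (and all 6 values in {1, 2, 5, 6, 7, 8} must be used), so y_8 = 8.

8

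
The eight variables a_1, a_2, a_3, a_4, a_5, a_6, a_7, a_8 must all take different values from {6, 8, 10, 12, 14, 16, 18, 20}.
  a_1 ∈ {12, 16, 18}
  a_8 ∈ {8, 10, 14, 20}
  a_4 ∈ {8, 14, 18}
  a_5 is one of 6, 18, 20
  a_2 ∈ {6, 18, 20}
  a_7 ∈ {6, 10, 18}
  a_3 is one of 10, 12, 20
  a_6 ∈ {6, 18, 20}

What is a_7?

The 8 variables draw from only 8 values {6, 8, 10, 12, 14, 16, 18, 20}, so each is used; only a_1 can be 16, hence a_1 = 16.
The 7 still-open variables draw from only 7 values {6, 8, 10, 12, 14, 18, 20}, so each is used; only a_3 can be 12, hence a_3 = 12.
a_2, a_5, a_6 share exactly the 3 values {6, 18, 20}; by pigeonhole those values go to them, so strike 6, 18, 20 from a_4, a_7, a_8.
So a_7 = 10.

10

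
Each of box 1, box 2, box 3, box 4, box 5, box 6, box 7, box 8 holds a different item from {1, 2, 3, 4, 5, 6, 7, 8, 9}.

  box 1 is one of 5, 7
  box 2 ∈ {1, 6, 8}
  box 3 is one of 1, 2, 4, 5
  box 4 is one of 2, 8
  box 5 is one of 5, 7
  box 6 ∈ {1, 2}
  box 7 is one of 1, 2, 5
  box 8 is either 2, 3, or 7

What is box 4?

The 8 variables draw from only 8 values {1, 2, 3, 4, 5, 6, 7, 8}, so each is used; only box 8 can be 3, hence box 8 = 3.
Among the 7 still-open variables, 4 fits only box 3 (and all 7 values in {1, 2, 4, 5, 6, 7, 8} must be used), so box 3 = 4.
Among the 6 still-open variables, 6 fits only box 2 (and all 6 values in {1, 2, 5, 6, 7, 8} must be used), so box 2 = 6.
The 5 still-open variables draw from only 5 values {1, 2, 5, 7, 8}, so each is used; only box 4 can be 8, hence box 4 = 8.

8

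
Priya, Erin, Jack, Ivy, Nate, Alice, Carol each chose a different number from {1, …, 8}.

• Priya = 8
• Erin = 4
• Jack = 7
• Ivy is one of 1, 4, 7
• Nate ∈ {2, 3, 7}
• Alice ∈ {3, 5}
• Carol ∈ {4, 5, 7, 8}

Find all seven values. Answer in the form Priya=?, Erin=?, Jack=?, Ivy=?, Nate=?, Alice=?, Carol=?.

Priya's domain is down to {8}, so Priya = 8. So Carol can't be 8.
Erin has just one choice, so Erin = 4. Strike 4 from Ivy, Carol.
That leaves Jack = 7. Strike 7 from Ivy, Nate, Carol.
Ivy must be 1 (only option left).
Carol has just one choice, so Carol = 5. So Alice can't be 5.
Alice must be 3 (only option left). So Nate can't be 3.
Nate must be 2 (only option left).

Priya=8, Erin=4, Jack=7, Ivy=1, Nate=2, Alice=3, Carol=5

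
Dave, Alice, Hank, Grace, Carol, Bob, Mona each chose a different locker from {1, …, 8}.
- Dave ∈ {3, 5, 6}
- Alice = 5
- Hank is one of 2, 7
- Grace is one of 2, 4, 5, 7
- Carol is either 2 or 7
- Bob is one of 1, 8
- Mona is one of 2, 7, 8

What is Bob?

Alice must be 5 (only option left). Remove 5 from Dave, Grace.
The 2 variables Hank and Carol are confined to {2, 7}, which locks those values in; drop them from Grace, Mona.
That leaves Grace = 4.
That leaves Mona = 8. Eliminate 8 elsewhere: Bob.
So Bob = 1.

1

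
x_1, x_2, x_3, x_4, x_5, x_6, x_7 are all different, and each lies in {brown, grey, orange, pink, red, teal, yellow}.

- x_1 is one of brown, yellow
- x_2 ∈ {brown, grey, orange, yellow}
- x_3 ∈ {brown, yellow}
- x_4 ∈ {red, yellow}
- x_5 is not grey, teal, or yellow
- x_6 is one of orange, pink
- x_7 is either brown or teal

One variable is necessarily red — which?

x_4

The 7 variables together cover exactly {brown, grey, orange, pink, red, teal, yellow} — 7 values for 7 variables — and grey appears only in x_2's list, so x_2 = grey.
The 6 still-open variables together cover exactly {brown, orange, pink, red, teal, yellow} — 6 values for 6 variables — and teal appears only in x_7's list, so x_7 = teal.
x_1 and x_3 share exactly the 2 values {brown, yellow}; by pigeonhole those values go to them, so strike brown, yellow from x_4, x_5.
So red goes to x_4.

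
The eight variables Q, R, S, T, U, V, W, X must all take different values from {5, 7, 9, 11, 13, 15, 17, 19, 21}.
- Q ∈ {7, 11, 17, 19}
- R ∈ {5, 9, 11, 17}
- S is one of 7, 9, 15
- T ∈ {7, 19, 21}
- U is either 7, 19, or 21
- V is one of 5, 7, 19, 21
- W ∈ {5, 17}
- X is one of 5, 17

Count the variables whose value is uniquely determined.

3

The 8 variables draw from only 8 values {5, 7, 9, 11, 15, 17, 19, 21}, so each is used; only S can be 15, hence S = 15.
The 7 still-open variables draw from only 7 values {5, 7, 9, 11, 17, 19, 21}, so each is used; only R can be 9, hence R = 9.
The 6 still-open variables draw from only 6 values {5, 7, 11, 17, 19, 21}, so each is used; only Q can be 11, hence Q = 11.
W and X between them cover only {5, 17} — a naked pair. Remove those values from V.
Determined: Q=11, R=9, S=15. The other variables each still have more than one consistent value. That makes 3.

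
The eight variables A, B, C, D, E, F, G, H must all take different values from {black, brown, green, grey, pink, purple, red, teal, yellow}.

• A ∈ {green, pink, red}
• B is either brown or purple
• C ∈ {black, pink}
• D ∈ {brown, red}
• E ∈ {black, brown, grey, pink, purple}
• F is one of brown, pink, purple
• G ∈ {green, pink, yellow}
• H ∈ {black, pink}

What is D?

Among the 8 variables, grey fits only E (and all 8 values in {black, brown, green, grey, pink, purple, red, yellow} must be used), so E = grey.
Among the 7 still-open variables, yellow fits only G (and all 7 values in {black, brown, green, pink, purple, red, yellow} must be used), so G = yellow.
The 6 still-open variables together cover exactly {black, brown, green, pink, purple, red} — 6 values for 6 variables — and green appears only in A's list, so A = green.
The 5 still-open variables draw from only 5 values {black, brown, pink, purple, red}, so each is used; only D can be red, hence D = red.

red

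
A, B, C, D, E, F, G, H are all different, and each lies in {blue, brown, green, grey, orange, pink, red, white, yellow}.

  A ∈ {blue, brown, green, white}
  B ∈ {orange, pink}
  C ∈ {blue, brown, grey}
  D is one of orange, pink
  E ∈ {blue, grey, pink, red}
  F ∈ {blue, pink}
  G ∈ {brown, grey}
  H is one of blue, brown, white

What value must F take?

blue

Among the 8 variables, green fits only A (and all 8 values in {blue, brown, green, grey, orange, pink, red, white} must be used), so A = green.
The 7 still-open variables draw from only 7 values {blue, brown, grey, orange, pink, red, white}, so each is used; only E can be red, hence E = red.
The 6 still-open variables draw from only 6 values {blue, brown, grey, orange, pink, white}, so each is used; only H can be white, hence H = white.
The 2 variables B and D are confined to {orange, pink}, which locks those values in; drop them from F.
So F = blue.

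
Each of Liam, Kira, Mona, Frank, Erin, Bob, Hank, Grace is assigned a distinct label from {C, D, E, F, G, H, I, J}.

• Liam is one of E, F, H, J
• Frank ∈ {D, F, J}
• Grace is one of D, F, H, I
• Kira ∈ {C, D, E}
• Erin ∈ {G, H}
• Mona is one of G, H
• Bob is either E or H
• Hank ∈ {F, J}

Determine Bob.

E

Among the 8 variables, C fits only Kira (and all 8 values in {C, D, E, F, G, H, I, J} must be used), so Kira = C.
The 7 still-open variables draw from only 7 values {D, E, F, G, H, I, J}, so each is used; only Grace can be I, hence Grace = I.
Among the 6 still-open variables, D fits only Frank (and all 6 values in {D, E, F, G, H, J} must be used), so Frank = D.
Mona and Erin share exactly the 2 values {G, H}; by pigeonhole those values go to them, so strike G, H from Liam, Bob.
So Bob = E.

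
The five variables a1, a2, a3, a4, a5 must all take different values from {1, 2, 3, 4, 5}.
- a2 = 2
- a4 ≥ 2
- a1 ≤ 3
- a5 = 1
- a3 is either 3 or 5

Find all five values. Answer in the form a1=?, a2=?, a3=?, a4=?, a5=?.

a2 has just one choice, so a2 = 2. Strike 2 from a1, a4.
That leaves a5 = 1. Remove 1 from a1.
That leaves a1 = 3. So a3, a4 can't be 3.
a3's domain is down to {5}, so a3 = 5. Remove 5 from a4.
That leaves a4 = 4.

a1=3, a2=2, a3=5, a4=4, a5=1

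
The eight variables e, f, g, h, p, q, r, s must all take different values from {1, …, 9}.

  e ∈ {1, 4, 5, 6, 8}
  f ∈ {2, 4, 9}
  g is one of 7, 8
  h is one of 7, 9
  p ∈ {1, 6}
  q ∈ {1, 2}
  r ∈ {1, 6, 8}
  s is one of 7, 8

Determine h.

The 8 variables together cover exactly {1, 2, 4, 5, 6, 7, 8, 9} — 8 values for 8 variables — and 5 appears only in e's list, so e = 5.
Among the 7 still-open variables, 4 fits only f (and all 7 values in {1, 2, 4, 6, 7, 8, 9} must be used), so f = 4.
The 6 still-open variables together cover exactly {1, 2, 6, 7, 8, 9} — 6 values for 6 variables — and 2 appears only in q's list, so q = 2.
Among the 5 still-open variables, 9 fits only h (and all 5 values in {1, 6, 7, 8, 9} must be used), so h = 9.

9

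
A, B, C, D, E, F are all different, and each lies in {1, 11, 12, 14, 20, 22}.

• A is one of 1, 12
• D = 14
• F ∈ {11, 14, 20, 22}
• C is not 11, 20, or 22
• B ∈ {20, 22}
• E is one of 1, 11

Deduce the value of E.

11

D must be 14 (only option left). Eliminate 14 elsewhere: C, F.
A and C between them cover only {1, 12} — a naked pair. Remove those values from E.
So E = 11.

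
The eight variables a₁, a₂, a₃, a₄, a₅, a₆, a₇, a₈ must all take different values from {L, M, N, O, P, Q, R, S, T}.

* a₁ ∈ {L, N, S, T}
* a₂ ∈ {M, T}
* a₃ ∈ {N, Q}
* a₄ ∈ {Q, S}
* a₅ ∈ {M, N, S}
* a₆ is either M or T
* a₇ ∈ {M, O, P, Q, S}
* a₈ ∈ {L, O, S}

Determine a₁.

L

The 8 variables together cover exactly {L, M, N, O, P, Q, S, T} — 8 values for 8 variables — and P appears only in a₇'s list, so a₇ = P.
The 7 still-open variables together cover exactly {L, M, N, O, Q, S, T} — 7 values for 7 variables — and O appears only in a₈'s list, so a₈ = O.
The 6 still-open variables draw from only 6 values {L, M, N, Q, S, T}, so each is used; only a₁ can be L, hence a₁ = L.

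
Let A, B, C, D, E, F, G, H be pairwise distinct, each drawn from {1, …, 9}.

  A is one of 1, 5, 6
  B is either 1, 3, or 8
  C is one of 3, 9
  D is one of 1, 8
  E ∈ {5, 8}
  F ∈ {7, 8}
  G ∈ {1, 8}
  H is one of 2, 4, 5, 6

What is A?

6

D and G share exactly the 2 values {1, 8}; by pigeonhole those values go to them, so strike 1, 8 from A, B, E, F.
B has just one choice, so B = 3. So C can't be 3.
C's domain is down to {9}, so C = 9.
E's domain is down to {5}, so E = 5. Eliminate 5 elsewhere: A, H.
So A = 6.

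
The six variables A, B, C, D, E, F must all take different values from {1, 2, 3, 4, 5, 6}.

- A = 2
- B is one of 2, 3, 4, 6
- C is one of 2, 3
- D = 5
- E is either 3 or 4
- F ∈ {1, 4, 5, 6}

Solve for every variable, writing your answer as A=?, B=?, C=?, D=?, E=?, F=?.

A=2, B=6, C=3, D=5, E=4, F=1

A has just one choice, so A = 2. So B, C can't be 2.
That leaves C = 3. Strike 3 from B, E.
D has just one choice, so D = 5. Eliminate 5 elsewhere: F.
That leaves E = 4. Eliminate 4 elsewhere: B, F.
That leaves B = 6. Eliminate 6 elsewhere: F.
F has just one choice, so F = 1.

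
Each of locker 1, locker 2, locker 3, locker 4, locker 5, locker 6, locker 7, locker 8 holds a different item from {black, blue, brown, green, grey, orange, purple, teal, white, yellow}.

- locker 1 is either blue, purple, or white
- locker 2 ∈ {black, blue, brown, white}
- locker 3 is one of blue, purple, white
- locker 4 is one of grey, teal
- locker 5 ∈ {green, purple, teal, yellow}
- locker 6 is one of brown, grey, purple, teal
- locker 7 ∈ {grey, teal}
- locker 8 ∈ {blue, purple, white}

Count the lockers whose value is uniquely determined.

The 2 variables locker 4 and locker 7 are confined to {grey, teal}, which locks those values in; drop them from locker 5, locker 6.
locker 1, locker 3, locker 8 share exactly the 3 values {blue, purple, white}; by pigeonhole those values go to them, so strike blue, purple, white from locker 2, locker 5, locker 6.
locker 6 must be brown (only option left). Strike brown from locker 2.
locker 2 must be black (only option left).
Determined: locker 2=black, locker 6=brown. The other lockers each still have more than one consistent value. That makes 2.

2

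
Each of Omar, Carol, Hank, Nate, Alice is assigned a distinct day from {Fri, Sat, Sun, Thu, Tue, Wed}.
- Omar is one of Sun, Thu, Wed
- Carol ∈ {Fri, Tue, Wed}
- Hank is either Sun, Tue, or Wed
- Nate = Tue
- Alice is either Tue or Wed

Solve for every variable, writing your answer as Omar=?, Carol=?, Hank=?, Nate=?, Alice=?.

Nate has just one choice, so Nate = Tue. Eliminate Tue elsewhere: Carol, Hank, Alice.
Alice's domain is down to {Wed}, so Alice = Wed. So Omar, Carol, Hank can't be Wed.
That leaves Carol = Fri.
That leaves Hank = Sun. So Omar can't be Sun.
That leaves Omar = Thu.

Omar=Thu, Carol=Fri, Hank=Sun, Nate=Tue, Alice=Wed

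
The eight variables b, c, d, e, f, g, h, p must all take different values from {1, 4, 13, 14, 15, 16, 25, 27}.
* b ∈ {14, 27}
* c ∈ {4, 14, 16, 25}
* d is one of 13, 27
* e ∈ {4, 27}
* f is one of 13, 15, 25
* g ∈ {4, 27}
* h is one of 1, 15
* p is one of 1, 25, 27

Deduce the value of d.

13

Among the 8 variables, 16 fits only c (and all 8 values in {1, 4, 13, 14, 15, 16, 25, 27} must be used), so c = 16.
Among the 7 still-open variables, 14 fits only b (and all 7 values in {1, 4, 13, 14, 15, 25, 27} must be used), so b = 14.
The 2 variables e and g are confined to {4, 27}, which locks those values in; drop them from d, p.
So d = 13.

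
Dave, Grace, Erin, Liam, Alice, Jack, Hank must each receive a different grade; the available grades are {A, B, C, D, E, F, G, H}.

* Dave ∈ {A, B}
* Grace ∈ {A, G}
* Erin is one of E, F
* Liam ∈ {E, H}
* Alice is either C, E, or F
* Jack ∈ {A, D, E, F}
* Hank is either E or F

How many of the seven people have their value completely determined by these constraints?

The 2 variables Erin and Hank are confined to {E, F}, which locks those values in; drop them from Liam, Alice, Jack.
Liam's domain is down to {H}, so Liam = H.
Alice's domain is down to {C}, so Alice = C.
Determined: Liam=H, Alice=C. The other people each still have more than one consistent value. That makes 2.

2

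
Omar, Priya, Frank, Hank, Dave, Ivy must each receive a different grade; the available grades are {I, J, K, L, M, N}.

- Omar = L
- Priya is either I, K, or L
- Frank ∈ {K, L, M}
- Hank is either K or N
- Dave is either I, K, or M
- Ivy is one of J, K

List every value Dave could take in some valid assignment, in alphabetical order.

I, K, M

Omar's domain is down to {L}, so Omar = L. Eliminate L elsewhere: Priya, Frank.
Among the 5 still-open variables, J fits only Ivy (and all 5 values in {I, J, K, M, N} must be used), so Ivy = J.
The 4 still-open variables together cover exactly {I, K, M, N} — 4 values for 4 variables — and N appears only in Hank's list, so Hank = N.
No further eliminations apply; Dave can still be any of I, K, M.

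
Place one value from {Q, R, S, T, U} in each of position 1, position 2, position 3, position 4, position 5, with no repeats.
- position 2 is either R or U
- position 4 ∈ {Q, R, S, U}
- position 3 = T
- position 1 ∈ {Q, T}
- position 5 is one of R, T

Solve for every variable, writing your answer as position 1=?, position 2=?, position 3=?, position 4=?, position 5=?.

position 3's domain is down to {T}, so position 3 = T. Eliminate T elsewhere: position 1, position 5.
position 5 must be R (only option left). Remove R from position 2, position 4.
position 1's domain is down to {Q}, so position 1 = Q. So position 4 can't be Q.
position 2 has just one choice, so position 2 = U. So position 4 can't be U.
position 4 must be S (only option left).

position 1=Q, position 2=U, position 3=T, position 4=S, position 5=R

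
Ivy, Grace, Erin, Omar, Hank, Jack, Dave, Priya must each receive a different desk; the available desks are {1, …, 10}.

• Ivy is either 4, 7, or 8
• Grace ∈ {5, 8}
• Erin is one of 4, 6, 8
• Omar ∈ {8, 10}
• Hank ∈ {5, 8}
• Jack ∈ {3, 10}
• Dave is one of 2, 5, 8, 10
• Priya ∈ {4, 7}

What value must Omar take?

10

Among the 8 variables, 2 fits only Dave (and all 8 values in {2, 3, 4, 5, 6, 7, 8, 10} must be used), so Dave = 2.
Among the 7 still-open variables, 3 fits only Jack (and all 7 values in {3, 4, 5, 6, 7, 8, 10} must be used), so Jack = 3.
The 6 still-open variables draw from only 6 values {4, 5, 6, 7, 8, 10}, so each is used; only Erin can be 6, hence Erin = 6.
The 5 still-open variables draw from only 5 values {4, 5, 7, 8, 10}, so each is used; only Omar can be 10, hence Omar = 10.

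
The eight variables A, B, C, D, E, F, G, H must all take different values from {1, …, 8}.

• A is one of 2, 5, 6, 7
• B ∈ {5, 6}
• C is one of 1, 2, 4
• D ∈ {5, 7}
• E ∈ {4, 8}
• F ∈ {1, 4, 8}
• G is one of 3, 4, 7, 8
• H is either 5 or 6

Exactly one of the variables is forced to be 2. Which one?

The 8 variables draw from only 8 values {1, 2, 3, 4, 5, 6, 7, 8}, so each is used; only G can be 3, hence G = 3.
B and H between them cover only {5, 6} — a naked pair. Remove those values from A, D.
D has just one choice, so D = 7. Strike 7 from A.
So 2 goes to A.

A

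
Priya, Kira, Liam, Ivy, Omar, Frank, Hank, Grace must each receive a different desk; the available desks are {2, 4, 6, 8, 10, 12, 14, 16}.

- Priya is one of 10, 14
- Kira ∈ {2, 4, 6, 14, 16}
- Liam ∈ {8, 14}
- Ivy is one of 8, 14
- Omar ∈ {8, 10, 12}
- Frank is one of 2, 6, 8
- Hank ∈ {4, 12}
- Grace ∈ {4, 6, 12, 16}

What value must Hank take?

4

Liam and Ivy share exactly the 2 values {8, 14}; by pigeonhole those values go to them, so strike 8, 14 from Priya, Kira, Omar, Frank.
That leaves Priya = 10. Strike 10 from Omar.
Omar must be 12 (only option left). So Hank, Grace can't be 12.
So Hank = 4.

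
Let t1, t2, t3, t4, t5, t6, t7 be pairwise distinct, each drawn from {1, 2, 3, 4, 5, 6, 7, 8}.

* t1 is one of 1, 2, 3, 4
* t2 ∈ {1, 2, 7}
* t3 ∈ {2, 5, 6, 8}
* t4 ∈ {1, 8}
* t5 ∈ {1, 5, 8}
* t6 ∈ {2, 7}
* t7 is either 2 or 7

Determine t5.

5

The 2 variables t6 and t7 are confined to {2, 7}, which locks those values in; drop them from t1, t2, t3.
t2 must be 1 (only option left). Remove 1 from t1, t4, t5.
t4's domain is down to {8}, so t4 = 8. So t3, t5 can't be 8.
So t5 = 5.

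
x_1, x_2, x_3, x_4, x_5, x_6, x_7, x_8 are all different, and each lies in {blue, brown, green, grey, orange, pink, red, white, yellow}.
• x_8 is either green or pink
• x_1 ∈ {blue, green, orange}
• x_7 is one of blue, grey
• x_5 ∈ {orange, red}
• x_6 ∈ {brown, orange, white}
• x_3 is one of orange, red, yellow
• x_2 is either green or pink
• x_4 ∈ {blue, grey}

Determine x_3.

x_2 and x_8 between them cover only {green, pink} — a naked pair. Remove those values from x_1.
x_4 and x_7 share exactly the 2 values {blue, grey}; by pigeonhole those values go to them, so strike blue, grey from x_1.
x_1 has just one choice, so x_1 = orange. Strike orange from x_3, x_5, x_6.
x_5 must be red (only option left). Remove red from x_3.
So x_3 = yellow.

yellow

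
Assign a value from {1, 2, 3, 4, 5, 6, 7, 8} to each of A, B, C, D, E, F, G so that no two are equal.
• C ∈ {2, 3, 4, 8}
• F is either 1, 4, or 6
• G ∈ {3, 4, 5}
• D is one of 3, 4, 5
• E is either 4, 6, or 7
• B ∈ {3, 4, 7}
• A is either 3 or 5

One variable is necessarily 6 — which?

A, D, G share exactly the 3 values {3, 4, 5}; by pigeonhole those values go to them, so strike 3, 4, 5 from B, C, E, F.
That leaves B = 7. So E can't be 7.
So 6 goes to E.

E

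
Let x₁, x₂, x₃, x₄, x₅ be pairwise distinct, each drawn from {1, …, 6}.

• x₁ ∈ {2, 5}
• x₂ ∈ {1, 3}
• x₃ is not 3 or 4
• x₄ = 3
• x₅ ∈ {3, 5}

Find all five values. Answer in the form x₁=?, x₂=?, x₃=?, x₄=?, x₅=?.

x₁=2, x₂=1, x₃=6, x₄=3, x₅=5

x₄ has just one choice, so x₄ = 3. Remove 3 from x₂, x₅.
x₅'s domain is down to {5}, so x₅ = 5. Strike 5 from x₁, x₃.
x₁ has just one choice, so x₁ = 2. Eliminate 2 elsewhere: x₃.
x₂ has just one choice, so x₂ = 1. Strike 1 from x₃.
That leaves x₃ = 6.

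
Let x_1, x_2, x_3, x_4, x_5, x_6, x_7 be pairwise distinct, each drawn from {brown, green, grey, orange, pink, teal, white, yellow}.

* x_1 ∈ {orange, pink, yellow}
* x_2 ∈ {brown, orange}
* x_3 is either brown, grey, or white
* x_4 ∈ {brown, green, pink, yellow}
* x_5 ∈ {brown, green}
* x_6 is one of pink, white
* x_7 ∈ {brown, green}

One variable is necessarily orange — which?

The 7 variables draw from only 7 values {brown, green, grey, orange, pink, white, yellow}, so each is used; only x_3 can be grey, hence x_3 = grey.
Among the 6 still-open variables, white fits only x_6 (and all 6 values in {brown, green, orange, pink, white, yellow} must be used), so x_6 = white.
x_5 and x_7 share exactly the 2 values {brown, green}; by pigeonhole those values go to them, so strike brown, green from x_2, x_4.
So orange goes to x_2.

x_2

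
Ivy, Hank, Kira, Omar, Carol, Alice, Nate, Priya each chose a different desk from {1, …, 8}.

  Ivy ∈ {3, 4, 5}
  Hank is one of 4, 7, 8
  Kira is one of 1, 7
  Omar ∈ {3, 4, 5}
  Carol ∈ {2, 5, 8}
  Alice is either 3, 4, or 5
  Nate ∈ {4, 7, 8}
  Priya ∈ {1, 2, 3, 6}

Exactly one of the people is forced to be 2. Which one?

The 8 variables draw from only 8 values {1, 2, 3, 4, 5, 6, 7, 8}, so each is used; only Priya can be 6, hence Priya = 6.
The 7 still-open variables draw from only 7 values {1, 2, 3, 4, 5, 7, 8}, so each is used; only Kira can be 1, hence Kira = 1.
The 6 still-open variables together cover exactly {2, 3, 4, 5, 7, 8} — 6 values for 6 variables — and 2 appears only in Carol's list, so Carol = 2.

Carol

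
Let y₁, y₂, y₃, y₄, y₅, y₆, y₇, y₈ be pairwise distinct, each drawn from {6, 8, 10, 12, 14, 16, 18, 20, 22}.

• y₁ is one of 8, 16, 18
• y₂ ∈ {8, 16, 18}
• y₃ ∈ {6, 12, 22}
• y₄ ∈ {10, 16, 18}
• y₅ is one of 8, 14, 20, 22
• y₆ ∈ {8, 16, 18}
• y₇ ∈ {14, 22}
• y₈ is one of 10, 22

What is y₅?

20

y₁, y₂, y₆ between them cover only {8, 16, 18} — a naked triple. Remove those values from y₄, y₅.
That leaves y₄ = 10. Remove 10 from y₈.
y₈ has just one choice, so y₈ = 22. Strike 22 from y₃, y₅, y₇.
y₇ has just one choice, so y₇ = 14. Remove 14 from y₅.
So y₅ = 20.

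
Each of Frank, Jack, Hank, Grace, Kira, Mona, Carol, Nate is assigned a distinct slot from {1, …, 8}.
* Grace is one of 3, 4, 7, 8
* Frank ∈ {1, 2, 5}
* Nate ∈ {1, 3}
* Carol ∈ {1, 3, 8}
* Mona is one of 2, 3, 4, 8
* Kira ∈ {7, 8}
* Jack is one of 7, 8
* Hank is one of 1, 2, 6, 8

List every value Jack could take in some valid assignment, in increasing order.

7, 8

The 8 variables draw from only 8 values {1, 2, 3, 4, 5, 6, 7, 8}, so each is used; only Frank can be 5, hence Frank = 5.
Among the 7 still-open variables, 6 fits only Hank (and all 7 values in {1, 2, 3, 4, 6, 7, 8} must be used), so Hank = 6.
The 6 still-open variables together cover exactly {1, 2, 3, 4, 7, 8} — 6 values for 6 variables — and 2 appears only in Mona's list, so Mona = 2.
Among the 5 still-open variables, 4 fits only Grace (and all 5 values in {1, 3, 4, 7, 8} must be used), so Grace = 4.
Jack and Kira between them cover only {7, 8} — a naked pair. Remove those values from Carol.
No further eliminations apply; Jack can still be any of 7, 8.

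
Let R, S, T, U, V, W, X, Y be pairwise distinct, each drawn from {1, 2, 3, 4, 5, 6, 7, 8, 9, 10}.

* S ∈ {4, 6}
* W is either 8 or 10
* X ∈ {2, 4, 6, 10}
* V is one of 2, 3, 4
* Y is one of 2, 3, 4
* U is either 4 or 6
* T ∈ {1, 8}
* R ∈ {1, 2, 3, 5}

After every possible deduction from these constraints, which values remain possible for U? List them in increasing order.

4, 6

Among the 8 variables, 5 fits only R (and all 8 values in {1, 2, 3, 4, 5, 6, 8, 10} must be used), so R = 5.
The 7 still-open variables together cover exactly {1, 2, 3, 4, 6, 8, 10} — 7 values for 7 variables — and 1 appears only in T's list, so T = 1.
The 6 still-open variables draw from only 6 values {2, 3, 4, 6, 8, 10}, so each is used; only W can be 8, hence W = 8.
The 5 still-open variables together cover exactly {2, 3, 4, 6, 10} — 5 values for 5 variables — and 10 appears only in X's list, so X = 10.
The 2 variables S and U are confined to {4, 6}, which locks those values in; drop them from V, Y.
No further eliminations apply; U can still be any of 4, 6.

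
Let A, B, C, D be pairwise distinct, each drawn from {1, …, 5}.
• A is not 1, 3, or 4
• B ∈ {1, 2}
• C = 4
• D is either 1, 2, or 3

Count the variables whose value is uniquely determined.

C has just one choice, so C = 4.
Determined: C=4. The other variables each still have more than one consistent value. That makes 1.

1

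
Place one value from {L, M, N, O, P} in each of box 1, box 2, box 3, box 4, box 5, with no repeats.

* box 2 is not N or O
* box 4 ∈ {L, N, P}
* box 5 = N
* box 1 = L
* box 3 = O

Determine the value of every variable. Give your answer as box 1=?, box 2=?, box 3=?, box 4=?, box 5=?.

box 1 must be L (only option left). So box 2, box 4 can't be L.
box 3's domain is down to {O}, so box 3 = O.
box 5's domain is down to {N}, so box 5 = N. Remove N from box 4.
That leaves box 4 = P. Strike P from box 2.
box 2's domain is down to {M}, so box 2 = M.

box 1=L, box 2=M, box 3=O, box 4=P, box 5=N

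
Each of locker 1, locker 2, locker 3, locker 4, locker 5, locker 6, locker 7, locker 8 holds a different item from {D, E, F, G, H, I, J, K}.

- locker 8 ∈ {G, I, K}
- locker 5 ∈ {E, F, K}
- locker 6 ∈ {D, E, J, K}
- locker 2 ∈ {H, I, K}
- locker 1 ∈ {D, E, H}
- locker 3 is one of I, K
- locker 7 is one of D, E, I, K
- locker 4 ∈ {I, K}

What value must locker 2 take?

H

Among the 8 variables, F fits only locker 5 (and all 8 values in {D, E, F, G, H, I, J, K} must be used), so locker 5 = F.
The 7 still-open variables draw from only 7 values {D, E, G, H, I, J, K}, so each is used; only locker 8 can be G, hence locker 8 = G.
The 6 still-open variables draw from only 6 values {D, E, H, I, J, K}, so each is used; only locker 6 can be J, hence locker 6 = J.
locker 3 and locker 4 share exactly the 2 values {I, K}; by pigeonhole those values go to them, so strike I, K from locker 2, locker 7.
So locker 2 = H.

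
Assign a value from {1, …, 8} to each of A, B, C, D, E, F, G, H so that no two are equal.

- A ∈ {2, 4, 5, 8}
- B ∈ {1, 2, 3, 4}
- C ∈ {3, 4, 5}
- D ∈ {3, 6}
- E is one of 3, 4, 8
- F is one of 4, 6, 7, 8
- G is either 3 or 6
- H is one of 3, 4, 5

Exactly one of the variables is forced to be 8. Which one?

Among the 8 variables, 1 fits only B (and all 8 values in {1, 2, 3, 4, 5, 6, 7, 8} must be used), so B = 1.
The 7 still-open variables together cover exactly {2, 3, 4, 5, 6, 7, 8} — 7 values for 7 variables — and 2 appears only in A's list, so A = 2.
The 6 still-open variables together cover exactly {3, 4, 5, 6, 7, 8} — 6 values for 6 variables — and 7 appears only in F's list, so F = 7.
Among the 5 still-open variables, 8 fits only E (and all 5 values in {3, 4, 5, 6, 8} must be used), so E = 8.

E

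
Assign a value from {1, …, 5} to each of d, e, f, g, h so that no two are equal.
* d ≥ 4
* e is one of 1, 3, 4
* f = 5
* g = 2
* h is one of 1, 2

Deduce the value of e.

3

f has just one choice, so f = 5. Remove 5 from d.
That leaves g = 2. Eliminate 2 elsewhere: h.
h has just one choice, so h = 1. Remove 1 from e.
That leaves d = 4. So e can't be 4.
So e = 3.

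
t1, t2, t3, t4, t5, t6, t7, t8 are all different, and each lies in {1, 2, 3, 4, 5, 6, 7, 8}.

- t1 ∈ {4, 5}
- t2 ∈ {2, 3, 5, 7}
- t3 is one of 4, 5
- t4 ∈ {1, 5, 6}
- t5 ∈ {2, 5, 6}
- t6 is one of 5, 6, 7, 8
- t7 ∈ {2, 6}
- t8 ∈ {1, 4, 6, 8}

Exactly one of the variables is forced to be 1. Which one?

t4

Among the 8 variables, 3 fits only t2 (and all 8 values in {1, 2, 3, 4, 5, 6, 7, 8} must be used), so t2 = 3.
Among the 7 still-open variables, 7 fits only t6 (and all 7 values in {1, 2, 4, 5, 6, 7, 8} must be used), so t6 = 7.
The 6 still-open variables draw from only 6 values {1, 2, 4, 5, 6, 8}, so each is used; only t8 can be 8, hence t8 = 8.
The 5 still-open variables together cover exactly {1, 2, 4, 5, 6} — 5 values for 5 variables — and 1 appears only in t4's list, so t4 = 1.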